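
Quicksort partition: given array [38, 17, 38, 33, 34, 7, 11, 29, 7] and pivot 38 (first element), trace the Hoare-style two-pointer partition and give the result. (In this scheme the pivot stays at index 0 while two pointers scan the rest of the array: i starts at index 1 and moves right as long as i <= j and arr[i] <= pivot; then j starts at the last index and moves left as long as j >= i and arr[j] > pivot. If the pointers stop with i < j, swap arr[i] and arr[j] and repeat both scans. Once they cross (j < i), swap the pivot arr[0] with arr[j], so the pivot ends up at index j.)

Hoare-style two-pointer partition with pivot = 38:

Initial array: [38, 17, 38, 33, 34, 7, 11, 29, 7]

Pointers start at i = 1, j = 8.
i ends at 9, j ends at 8: the pointers have crossed (j < i), so scanning stops.

Swap pivot arr[0] with arr[8] to place pivot at position 8: [7, 17, 38, 33, 34, 7, 11, 29, 38]
Pivot position: 8

After partitioning with pivot 38, the array becomes [7, 17, 38, 33, 34, 7, 11, 29, 38]. The pivot is placed at index 8. All elements to the left of the pivot are <= 38, and all elements to the right are > 38.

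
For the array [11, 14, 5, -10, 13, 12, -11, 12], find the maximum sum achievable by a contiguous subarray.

Using Kadane's algorithm on [11, 14, 5, -10, 13, 12, -11, 12]:

Scanning through the array:
Position 1 (value 14): max_ending_here = 25, max_so_far = 25
Position 2 (value 5): max_ending_here = 30, max_so_far = 30
Position 3 (value -10): max_ending_here = 20, max_so_far = 30
Position 4 (value 13): max_ending_here = 33, max_so_far = 33
Position 5 (value 12): max_ending_here = 45, max_so_far = 45
Position 6 (value -11): max_ending_here = 34, max_so_far = 45
Position 7 (value 12): max_ending_here = 46, max_so_far = 46

Maximum subarray: [11, 14, 5, -10, 13, 12, -11, 12]
Maximum sum: 46

The maximum subarray is [11, 14, 5, -10, 13, 12, -11, 12] with sum 46. This subarray runs from index 0 to index 7.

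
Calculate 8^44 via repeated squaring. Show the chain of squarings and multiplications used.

Computing 8^44 by squaring (build up from 8^1; each line after the first costs one multiplication):

8^1 = 8
8^2 = (8^1)^2 = 8^2 = 64
8^4 = (8^2)^2 = 64^2 = 4096
8^5 = 8 * 8^4 = 8 * 4096 = 32768
8^10 = (8^5)^2 = 32768^2 = 1073741824
8^11 = 8 * 8^10 = 8 * 1073741824 = 8589934592
8^22 = (8^11)^2 = 8589934592^2 = 73786976294838206464
8^44 = (8^22)^2 = 73786976294838206464^2 = 5444517870735015415413993718908291383296

Result: 5444517870735015415413993718908291383296
Multiplications needed: 7 (7 lines after 8^1)

8^44 = 5444517870735015415413993718908291383296. Using exponentiation by squaring, this requires 7 multiplications. The key idea: if the exponent is even, square the half-power; if odd, multiply by the base once.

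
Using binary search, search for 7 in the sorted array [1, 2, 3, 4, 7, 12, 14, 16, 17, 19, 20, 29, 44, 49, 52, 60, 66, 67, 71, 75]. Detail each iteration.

Binary search for 7 in [1, 2, 3, 4, 7, 12, 14, 16, 17, 19, 20, 29, 44, 49, 52, 60, 66, 67, 71, 75]:

lo=0, hi=19, mid=9, arr[mid]=19 -> 19 > 7, search left half
lo=0, hi=8, mid=4, arr[mid]=7 -> Found target at index 4!

Binary search finds 7 at index 4 after 2 comparisons. The search repeatedly halves the search space by comparing with the middle element.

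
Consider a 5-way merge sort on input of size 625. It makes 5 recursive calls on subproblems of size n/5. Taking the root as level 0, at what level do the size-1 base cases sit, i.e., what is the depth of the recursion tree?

For divide and conquer with division factor 5:

Problem sizes at each level:
Level 0: 625
Level 1: 125
Level 2: 25
Level 3: 5
Level 4: 1

The root is level 0 and the size-1 base case is level 4 (the tree spans levels 0 through 4, i.e. 5 levels counting the root), so the depth is the number of divisions: log_5(625) = 4

The recursion tree depth is log_5(625) = 4. At each level, the problem size is divided by 5, so it takes 4 divisions to reduce to a base case of size 1. The algorithm makes 5 recursive calls at each level.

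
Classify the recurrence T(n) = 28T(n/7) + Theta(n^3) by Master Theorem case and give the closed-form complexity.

Master Theorem for T(n) = 28T(n/7) + O(n^3):

a = 28, b = 7, c = 3
log_b(a) = log_7(28) = 1.7124

Case 3: c = 3 > log_7(28) = 1.7124
T(n) = O(n^3) = O(n^3)

For T(n) = 28T(n/7) + O(n^3): log_7(28) = 1.7124. This is Case 3 of the Master Theorem (c > log_b(a), work dominated by root), giving O(n^3).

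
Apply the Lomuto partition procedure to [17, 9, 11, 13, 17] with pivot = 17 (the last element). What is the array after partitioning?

Lomuto partition with pivot = 17:

Initial array: [17, 9, 11, 13, 17]

arr[0]=17 <= 17: swap with position 0, array becomes [17, 9, 11, 13, 17]
arr[1]=9 <= 17: swap with position 1, array becomes [17, 9, 11, 13, 17]
arr[2]=11 <= 17: swap with position 2, array becomes [17, 9, 11, 13, 17]
arr[3]=13 <= 17: swap with position 3, array becomes [17, 9, 11, 13, 17]

Place pivot at position 4: [17, 9, 11, 13, 17]
Pivot position: 4

After partitioning with pivot 17, the array becomes [17, 9, 11, 13, 17]. The pivot is placed at index 4. All elements to the left of the pivot are <= 17, and all elements to the right are > 17.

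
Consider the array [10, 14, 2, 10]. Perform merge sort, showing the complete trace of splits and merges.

Merge sort trace:

Split: [10, 14, 2, 10] -> [10, 14] and [2, 10]
  Split: [10, 14] -> [10] and [14]
  Merge: [10] + [14] -> [10, 14]
  Split: [2, 10] -> [2] and [10]
  Merge: [2] + [10] -> [2, 10]
Merge: [10, 14] + [2, 10] -> [2, 10, 10, 14]

Final sorted array: [2, 10, 10, 14]

The merge sort proceeds by recursively splitting the array and merging sorted halves.
After all merges, the sorted array is [2, 10, 10, 14].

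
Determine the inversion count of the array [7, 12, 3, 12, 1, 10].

Finding inversions in [7, 12, 3, 12, 1, 10]:

(0, 2): arr[0]=7 > arr[2]=3
(0, 4): arr[0]=7 > arr[4]=1
(1, 2): arr[1]=12 > arr[2]=3
(1, 4): arr[1]=12 > arr[4]=1
(1, 5): arr[1]=12 > arr[5]=10
(2, 4): arr[2]=3 > arr[4]=1
(3, 4): arr[3]=12 > arr[4]=1
(3, 5): arr[3]=12 > arr[5]=10

Total inversions: 8

The array has 8 inversion(s): (0,2), (0,4), (1,2), (1,4), (1,5), (2,4), (3,4), (3,5). Each pair (i,j) satisfies i < j and arr[i] > arr[j].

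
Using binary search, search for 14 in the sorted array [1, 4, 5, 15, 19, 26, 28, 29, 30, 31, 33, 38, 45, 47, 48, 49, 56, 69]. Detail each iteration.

Binary search for 14 in [1, 4, 5, 15, 19, 26, 28, 29, 30, 31, 33, 38, 45, 47, 48, 49, 56, 69]:

lo=0, hi=17, mid=8, arr[mid]=30 -> 30 > 14, search left half
lo=0, hi=7, mid=3, arr[mid]=15 -> 15 > 14, search left half
lo=0, hi=2, mid=1, arr[mid]=4 -> 4 < 14, search right half
lo=2, hi=2, mid=2, arr[mid]=5 -> 5 < 14, search right half
lo=3 > hi=2, target 14 not found

Binary search determines that 14 is not in the array after 4 comparisons. The search space was exhausted without finding the target.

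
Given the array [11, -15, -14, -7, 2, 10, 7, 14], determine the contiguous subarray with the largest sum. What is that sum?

Using Kadane's algorithm on [11, -15, -14, -7, 2, 10, 7, 14]:

Scanning through the array:
Position 1 (value -15): max_ending_here = -4, max_so_far = 11
Position 2 (value -14): max_ending_here = -14, max_so_far = 11
Position 3 (value -7): max_ending_here = -7, max_so_far = 11
Position 4 (value 2): max_ending_here = 2, max_so_far = 11
Position 5 (value 10): max_ending_here = 12, max_so_far = 12
Position 6 (value 7): max_ending_here = 19, max_so_far = 19
Position 7 (value 14): max_ending_here = 33, max_so_far = 33

Maximum subarray: [2, 10, 7, 14]
Maximum sum: 33

The maximum subarray is [2, 10, 7, 14] with sum 33. This subarray runs from index 4 to index 7.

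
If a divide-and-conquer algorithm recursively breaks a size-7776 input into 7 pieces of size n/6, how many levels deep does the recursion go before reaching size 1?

For divide and conquer with division factor 6:

Problem sizes at each level:
Level 0: 7776
Level 1: 1296
Level 2: 216
Level 3: 36
Level 4: 6
Level 5: 1

The root is level 0 and the size-1 base case is level 5 (the tree spans levels 0 through 5, i.e. 6 levels counting the root), so the depth is the number of divisions: log_6(7776) = 5

The recursion tree depth is log_6(7776) = 5. At each level, the problem size is divided by 6, so it takes 5 divisions to reduce to a base case of size 1. The algorithm makes 7 recursive calls at each level.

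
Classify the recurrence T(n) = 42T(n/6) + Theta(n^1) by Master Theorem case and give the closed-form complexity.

Master Theorem for T(n) = 42T(n/6) + O(n^1):

a = 42, b = 6, c = 1
log_b(a) = log_6(42) = 2.0860

Case 1: c = 1 < log_6(42) = 2.0860
T(n) = O(n^(log_6 42))

For T(n) = 42T(n/6) + O(n^1): log_6(42) = 2.0860. This is Case 1 of the Master Theorem (c < log_b(a), work dominated by leaves), giving O(n^(log_6 42)).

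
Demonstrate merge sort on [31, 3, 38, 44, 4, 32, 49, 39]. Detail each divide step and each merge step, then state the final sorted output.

Merge sort trace:

Split: [31, 3, 38, 44, 4, 32, 49, 39] -> [31, 3, 38, 44] and [4, 32, 49, 39]
  Split: [31, 3, 38, 44] -> [31, 3] and [38, 44]
    Split: [31, 3] -> [31] and [3]
    Merge: [31] + [3] -> [3, 31]
    Split: [38, 44] -> [38] and [44]
    Merge: [38] + [44] -> [38, 44]
  Merge: [3, 31] + [38, 44] -> [3, 31, 38, 44]
  Split: [4, 32, 49, 39] -> [4, 32] and [49, 39]
    Split: [4, 32] -> [4] and [32]
    Merge: [4] + [32] -> [4, 32]
    Split: [49, 39] -> [49] and [39]
    Merge: [49] + [39] -> [39, 49]
  Merge: [4, 32] + [39, 49] -> [4, 32, 39, 49]
Merge: [3, 31, 38, 44] + [4, 32, 39, 49] -> [3, 4, 31, 32, 38, 39, 44, 49]

Final sorted array: [3, 4, 31, 32, 38, 39, 44, 49]

The merge sort proceeds by recursively splitting the array and merging sorted halves.
After all merges, the sorted array is [3, 4, 31, 32, 38, 39, 44, 49].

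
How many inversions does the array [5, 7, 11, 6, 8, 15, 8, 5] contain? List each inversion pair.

Finding inversions in [5, 7, 11, 6, 8, 15, 8, 5]:

(1, 3): arr[1]=7 > arr[3]=6
(1, 7): arr[1]=7 > arr[7]=5
(2, 3): arr[2]=11 > arr[3]=6
(2, 4): arr[2]=11 > arr[4]=8
(2, 6): arr[2]=11 > arr[6]=8
(2, 7): arr[2]=11 > arr[7]=5
(3, 7): arr[3]=6 > arr[7]=5
(4, 7): arr[4]=8 > arr[7]=5
(5, 6): arr[5]=15 > arr[6]=8
(5, 7): arr[5]=15 > arr[7]=5
(6, 7): arr[6]=8 > arr[7]=5

Total inversions: 11

The array has 11 inversion(s): (1,3), (1,7), (2,3), (2,4), (2,6), (2,7), (3,7), (4,7), (5,6), (5,7), (6,7). Each pair (i,j) satisfies i < j and arr[i] > arr[j].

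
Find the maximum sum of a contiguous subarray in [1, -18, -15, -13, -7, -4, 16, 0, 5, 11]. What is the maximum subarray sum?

Using Kadane's algorithm on [1, -18, -15, -13, -7, -4, 16, 0, 5, 11]:

Scanning through the array:
Position 1 (value -18): max_ending_here = -17, max_so_far = 1
Position 2 (value -15): max_ending_here = -15, max_so_far = 1
Position 3 (value -13): max_ending_here = -13, max_so_far = 1
Position 4 (value -7): max_ending_here = -7, max_so_far = 1
Position 5 (value -4): max_ending_here = -4, max_so_far = 1
Position 6 (value 16): max_ending_here = 16, max_so_far = 16
Position 7 (value 0): max_ending_here = 16, max_so_far = 16
Position 8 (value 5): max_ending_here = 21, max_so_far = 21
Position 9 (value 11): max_ending_here = 32, max_so_far = 32

Maximum subarray: [16, 0, 5, 11]
Maximum sum: 32

The maximum subarray is [16, 0, 5, 11] with sum 32. This subarray runs from index 6 to index 9.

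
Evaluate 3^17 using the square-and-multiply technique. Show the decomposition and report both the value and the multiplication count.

Computing 3^17 by squaring (build up from 3^1; each line after the first costs one multiplication):

3^1 = 3
3^2 = (3^1)^2 = 3^2 = 9
3^4 = (3^2)^2 = 9^2 = 81
3^8 = (3^4)^2 = 81^2 = 6561
3^16 = (3^8)^2 = 6561^2 = 43046721
3^17 = 3 * 3^16 = 3 * 43046721 = 129140163

Result: 129140163
Multiplications needed: 5 (5 lines after 3^1)

3^17 = 129140163. Using exponentiation by squaring, this requires 5 multiplications. The key idea: if the exponent is even, square the half-power; if odd, multiply by the base once.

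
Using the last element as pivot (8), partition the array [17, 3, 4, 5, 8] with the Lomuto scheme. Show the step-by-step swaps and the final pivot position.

Lomuto partition with pivot = 8:

Initial array: [17, 3, 4, 5, 8]

arr[0]=17 > 8: no swap
arr[1]=3 <= 8: swap with position 0, array becomes [3, 17, 4, 5, 8]
arr[2]=4 <= 8: swap with position 1, array becomes [3, 4, 17, 5, 8]
arr[3]=5 <= 8: swap with position 2, array becomes [3, 4, 5, 17, 8]

Place pivot at position 3: [3, 4, 5, 8, 17]
Pivot position: 3

After partitioning with pivot 8, the array becomes [3, 4, 5, 8, 17]. The pivot is placed at index 3. All elements to the left of the pivot are <= 8, and all elements to the right are > 8.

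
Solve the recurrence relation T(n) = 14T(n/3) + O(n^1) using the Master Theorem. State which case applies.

Master Theorem for T(n) = 14T(n/3) + O(n^1):

a = 14, b = 3, c = 1
log_b(a) = log_3(14) = 2.4022

Case 1: c = 1 < log_3(14) = 2.4022
T(n) = O(n^(log_3 14))

For T(n) = 14T(n/3) + O(n^1): log_3(14) = 2.4022. This is Case 1 of the Master Theorem (c < log_b(a), work dominated by leaves), giving O(n^(log_3 14)).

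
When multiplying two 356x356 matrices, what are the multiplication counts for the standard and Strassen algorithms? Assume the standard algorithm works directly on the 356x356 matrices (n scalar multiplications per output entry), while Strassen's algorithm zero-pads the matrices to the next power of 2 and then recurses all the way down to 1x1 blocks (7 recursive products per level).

Matrix multiplication for 356x356 matrices:

Strassen's algorithm requires power-of-2 dimensions. Pad 356x356 to 512x512 (next power of 2).

Standard algorithm: 356^3 = 45118016 multiplications
Strassen's algorithm: 7^(log2(512)) = 7^9 = 40353607 multiplications
Savings: 45118016 - 40353607 = 4764409 multiplications

Standard: 45118016 multiplications (356^3). Strassen: 40353607 multiplications (7^9, after padding to 512x512). Strassen reduces 8 recursive multiplications to 7 at each level.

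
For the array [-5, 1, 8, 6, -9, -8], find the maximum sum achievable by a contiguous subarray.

Using Kadane's algorithm on [-5, 1, 8, 6, -9, -8]:

Scanning through the array:
Position 1 (value 1): max_ending_here = 1, max_so_far = 1
Position 2 (value 8): max_ending_here = 9, max_so_far = 9
Position 3 (value 6): max_ending_here = 15, max_so_far = 15
Position 4 (value -9): max_ending_here = 6, max_so_far = 15
Position 5 (value -8): max_ending_here = -2, max_so_far = 15

Maximum subarray: [1, 8, 6]
Maximum sum: 15

The maximum subarray is [1, 8, 6] with sum 15. This subarray runs from index 1 to index 3.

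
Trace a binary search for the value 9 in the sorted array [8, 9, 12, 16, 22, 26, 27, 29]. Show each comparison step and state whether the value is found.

Binary search for 9 in [8, 9, 12, 16, 22, 26, 27, 29]:

lo=0, hi=7, mid=3, arr[mid]=16 -> 16 > 9, search left half
lo=0, hi=2, mid=1, arr[mid]=9 -> Found target at index 1!

Binary search finds 9 at index 1 after 2 comparisons. The search repeatedly halves the search space by comparing with the middle element.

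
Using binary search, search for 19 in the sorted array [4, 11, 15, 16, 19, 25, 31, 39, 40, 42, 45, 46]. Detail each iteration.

Binary search for 19 in [4, 11, 15, 16, 19, 25, 31, 39, 40, 42, 45, 46]:

lo=0, hi=11, mid=5, arr[mid]=25 -> 25 > 19, search left half
lo=0, hi=4, mid=2, arr[mid]=15 -> 15 < 19, search right half
lo=3, hi=4, mid=3, arr[mid]=16 -> 16 < 19, search right half
lo=4, hi=4, mid=4, arr[mid]=19 -> Found target at index 4!

Binary search finds 19 at index 4 after 4 comparisons. The search repeatedly halves the search space by comparing with the middle element.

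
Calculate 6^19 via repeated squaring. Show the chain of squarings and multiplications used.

Computing 6^19 by squaring (build up from 6^1; each line after the first costs one multiplication):

6^1 = 6
6^2 = (6^1)^2 = 6^2 = 36
6^4 = (6^2)^2 = 36^2 = 1296
6^8 = (6^4)^2 = 1296^2 = 1679616
6^9 = 6 * 6^8 = 6 * 1679616 = 10077696
6^18 = (6^9)^2 = 10077696^2 = 101559956668416
6^19 = 6 * 6^18 = 6 * 101559956668416 = 609359740010496

Result: 609359740010496
Multiplications needed: 6 (6 lines after 6^1)

6^19 = 609359740010496. Using exponentiation by squaring, this requires 6 multiplications. The key idea: if the exponent is even, square the half-power; if odd, multiply by the base once.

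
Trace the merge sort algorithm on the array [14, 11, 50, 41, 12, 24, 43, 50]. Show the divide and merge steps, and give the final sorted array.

Merge sort trace:

Split: [14, 11, 50, 41, 12, 24, 43, 50] -> [14, 11, 50, 41] and [12, 24, 43, 50]
  Split: [14, 11, 50, 41] -> [14, 11] and [50, 41]
    Split: [14, 11] -> [14] and [11]
    Merge: [14] + [11] -> [11, 14]
    Split: [50, 41] -> [50] and [41]
    Merge: [50] + [41] -> [41, 50]
  Merge: [11, 14] + [41, 50] -> [11, 14, 41, 50]
  Split: [12, 24, 43, 50] -> [12, 24] and [43, 50]
    Split: [12, 24] -> [12] and [24]
    Merge: [12] + [24] -> [12, 24]
    Split: [43, 50] -> [43] and [50]
    Merge: [43] + [50] -> [43, 50]
  Merge: [12, 24] + [43, 50] -> [12, 24, 43, 50]
Merge: [11, 14, 41, 50] + [12, 24, 43, 50] -> [11, 12, 14, 24, 41, 43, 50, 50]

Final sorted array: [11, 12, 14, 24, 41, 43, 50, 50]

The merge sort proceeds by recursively splitting the array and merging sorted halves.
After all merges, the sorted array is [11, 12, 14, 24, 41, 43, 50, 50].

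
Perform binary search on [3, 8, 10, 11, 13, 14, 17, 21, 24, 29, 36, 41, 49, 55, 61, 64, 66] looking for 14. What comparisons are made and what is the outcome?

Binary search for 14 in [3, 8, 10, 11, 13, 14, 17, 21, 24, 29, 36, 41, 49, 55, 61, 64, 66]:

lo=0, hi=16, mid=8, arr[mid]=24 -> 24 > 14, search left half
lo=0, hi=7, mid=3, arr[mid]=11 -> 11 < 14, search right half
lo=4, hi=7, mid=5, arr[mid]=14 -> Found target at index 5!

Binary search finds 14 at index 5 after 3 comparisons. The search repeatedly halves the search space by comparing with the middle element.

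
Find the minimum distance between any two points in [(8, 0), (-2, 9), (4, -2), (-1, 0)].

Computing all pairwise distances among 4 points:

d((8, 0), (-2, 9)) = 13.4536
d((8, 0), (4, -2)) = 4.4721 <-- minimum
d((8, 0), (-1, 0)) = 9.0
d((-2, 9), (4, -2)) = 12.53
d((-2, 9), (-1, 0)) = 9.0554
d((4, -2), (-1, 0)) = 5.3852

Closest pair: (8, 0) and (4, -2) with distance 4.4721

The closest pair is (8, 0) and (4, -2) with Euclidean distance 4.4721. For 4 points, brute-force pairwise comparison is shown above. For large n, the divide-and-conquer algorithm (sort by x, recurse on halves, check the dividing strip) achieves O(n log n).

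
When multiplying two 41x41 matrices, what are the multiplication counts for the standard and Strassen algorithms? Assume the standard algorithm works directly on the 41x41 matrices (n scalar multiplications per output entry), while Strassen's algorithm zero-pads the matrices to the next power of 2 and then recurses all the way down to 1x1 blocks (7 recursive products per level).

Matrix multiplication for 41x41 matrices:

Strassen's algorithm requires power-of-2 dimensions. Pad 41x41 to 64x64 (next power of 2).

Standard algorithm: 41^3 = 68921 multiplications
Strassen's algorithm: 7^(log2(64)) = 7^6 = 117649 multiplications
Difference: 68921 - 117649 = -48728 (Strassen uses MORE here due to padding overhead — for small or just-over-power-of-2 n, padding can outweigh the per-level savings)

Standard: 68921 multiplications (41^3). Strassen: 117649 multiplications (7^6, after padding to 64x64). Strassen reduces 8 recursive multiplications to 7 at each level.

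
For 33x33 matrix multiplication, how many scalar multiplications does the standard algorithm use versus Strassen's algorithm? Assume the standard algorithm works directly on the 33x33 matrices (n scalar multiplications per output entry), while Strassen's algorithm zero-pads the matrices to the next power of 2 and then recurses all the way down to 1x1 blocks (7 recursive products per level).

Matrix multiplication for 33x33 matrices:

Strassen's algorithm requires power-of-2 dimensions. Pad 33x33 to 64x64 (next power of 2).

Standard algorithm: 33^3 = 35937 multiplications
Strassen's algorithm: 7^(log2(64)) = 7^6 = 117649 multiplications
Difference: 35937 - 117649 = -81712 (Strassen uses MORE here due to padding overhead — for small or just-over-power-of-2 n, padding can outweigh the per-level savings)

Standard: 35937 multiplications (33^3). Strassen: 117649 multiplications (7^6, after padding to 64x64). Strassen reduces 8 recursive multiplications to 7 at each level.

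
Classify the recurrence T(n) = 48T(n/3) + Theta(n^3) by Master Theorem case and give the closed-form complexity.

Master Theorem for T(n) = 48T(n/3) + O(n^3):

a = 48, b = 3, c = 3
log_b(a) = log_3(48) = 3.5237

Case 1: c = 3 < log_3(48) = 3.5237
T(n) = O(n^(log_3 48))

For T(n) = 48T(n/3) + O(n^3): log_3(48) = 3.5237. This is Case 1 of the Master Theorem (c < log_b(a), work dominated by leaves), giving O(n^(log_3 48)).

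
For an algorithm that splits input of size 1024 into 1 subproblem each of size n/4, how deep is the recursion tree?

For divide and conquer with division factor 4:

Problem sizes at each level:
Level 0: 1024
Level 1: 256
Level 2: 64
Level 3: 16
Level 4: 4
Level 5: 1

The root is level 0 and the size-1 base case is level 5 (the tree spans levels 0 through 5, i.e. 6 levels counting the root), so the depth is the number of divisions: log_4(1024) = 5

The recursion tree depth is log_4(1024) = 5. At each level, the problem size is divided by 4, so it takes 5 divisions to reduce to a base case of size 1. The algorithm makes 1 recursive call at each level.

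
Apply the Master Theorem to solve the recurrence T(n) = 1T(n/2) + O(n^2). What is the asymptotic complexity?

Master Theorem for T(n) = 1T(n/2) + O(n^2):

a = 1, b = 2, c = 2
log_b(a) = log_2(1) = 0.0000

Case 3: c = 2 > log_2(1) = 0.0000
T(n) = O(n^2) = O(n^2)

For T(n) = 1T(n/2) + O(n^2): log_2(1) = 0.0000. This is Case 3 of the Master Theorem (c > log_b(a), work dominated by root), giving O(n^2).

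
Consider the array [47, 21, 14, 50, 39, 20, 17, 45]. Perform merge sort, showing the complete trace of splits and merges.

Merge sort trace:

Split: [47, 21, 14, 50, 39, 20, 17, 45] -> [47, 21, 14, 50] and [39, 20, 17, 45]
  Split: [47, 21, 14, 50] -> [47, 21] and [14, 50]
    Split: [47, 21] -> [47] and [21]
    Merge: [47] + [21] -> [21, 47]
    Split: [14, 50] -> [14] and [50]
    Merge: [14] + [50] -> [14, 50]
  Merge: [21, 47] + [14, 50] -> [14, 21, 47, 50]
  Split: [39, 20, 17, 45] -> [39, 20] and [17, 45]
    Split: [39, 20] -> [39] and [20]
    Merge: [39] + [20] -> [20, 39]
    Split: [17, 45] -> [17] and [45]
    Merge: [17] + [45] -> [17, 45]
  Merge: [20, 39] + [17, 45] -> [17, 20, 39, 45]
Merge: [14, 21, 47, 50] + [17, 20, 39, 45] -> [14, 17, 20, 21, 39, 45, 47, 50]

Final sorted array: [14, 17, 20, 21, 39, 45, 47, 50]

The merge sort proceeds by recursively splitting the array and merging sorted halves.
After all merges, the sorted array is [14, 17, 20, 21, 39, 45, 47, 50].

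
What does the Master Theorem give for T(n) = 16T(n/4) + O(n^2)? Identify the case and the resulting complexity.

Master Theorem for T(n) = 16T(n/4) + O(n^2):

a = 16, b = 4, c = 2
log_b(a) = log_4(16) = 2.0000

Case 2: c = 2 = log_4(16) = 2.0000
T(n) = O(n^2 log n) = O(n^2 log n)

For T(n) = 16T(n/4) + O(n^2): log_4(16) = 2.0000. This is Case 2 of the Master Theorem (c = log_b(a), equal work at all levels), giving O(n^2 log n).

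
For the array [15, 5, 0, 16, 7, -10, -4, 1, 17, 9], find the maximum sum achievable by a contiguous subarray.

Using Kadane's algorithm on [15, 5, 0, 16, 7, -10, -4, 1, 17, 9]:

Scanning through the array:
Position 1 (value 5): max_ending_here = 20, max_so_far = 20
Position 2 (value 0): max_ending_here = 20, max_so_far = 20
Position 3 (value 16): max_ending_here = 36, max_so_far = 36
Position 4 (value 7): max_ending_here = 43, max_so_far = 43
Position 5 (value -10): max_ending_here = 33, max_so_far = 43
Position 6 (value -4): max_ending_here = 29, max_so_far = 43
Position 7 (value 1): max_ending_here = 30, max_so_far = 43
Position 8 (value 17): max_ending_here = 47, max_so_far = 47
Position 9 (value 9): max_ending_here = 56, max_so_far = 56

Maximum subarray: [15, 5, 0, 16, 7, -10, -4, 1, 17, 9]
Maximum sum: 56

The maximum subarray is [15, 5, 0, 16, 7, -10, -4, 1, 17, 9] with sum 56. This subarray runs from index 0 to index 9.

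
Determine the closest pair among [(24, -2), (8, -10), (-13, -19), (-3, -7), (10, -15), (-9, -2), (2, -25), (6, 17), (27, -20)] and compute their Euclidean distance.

Computing all pairwise distances among 9 points:

d((24, -2), (8, -10)) = 17.8885
d((24, -2), (-13, -19)) = 40.7185
d((24, -2), (-3, -7)) = 27.4591
d((24, -2), (10, -15)) = 19.105
d((24, -2), (-9, -2)) = 33.0
d((24, -2), (2, -25)) = 31.8277
d((24, -2), (6, 17)) = 26.1725
d((24, -2), (27, -20)) = 18.2483
d((8, -10), (-13, -19)) = 22.8473
d((8, -10), (-3, -7)) = 11.4018
d((8, -10), (10, -15)) = 5.3852 <-- minimum
d((8, -10), (-9, -2)) = 18.7883
d((8, -10), (2, -25)) = 16.1555
d((8, -10), (6, 17)) = 27.074
d((8, -10), (27, -20)) = 21.4709
d((-13, -19), (-3, -7)) = 15.6205
d((-13, -19), (10, -15)) = 23.3452
d((-13, -19), (-9, -2)) = 17.4642
d((-13, -19), (2, -25)) = 16.1555
d((-13, -19), (6, 17)) = 40.7063
d((-13, -19), (27, -20)) = 40.0125
d((-3, -7), (10, -15)) = 15.2643
d((-3, -7), (-9, -2)) = 7.8102
d((-3, -7), (2, -25)) = 18.6815
d((-3, -7), (6, 17)) = 25.632
d((-3, -7), (27, -20)) = 32.6956
d((10, -15), (-9, -2)) = 23.0217
d((10, -15), (2, -25)) = 12.8062
d((10, -15), (6, 17)) = 32.249
d((10, -15), (27, -20)) = 17.72
d((-9, -2), (2, -25)) = 25.4951
d((-9, -2), (6, 17)) = 24.2074
d((-9, -2), (27, -20)) = 40.2492
d((2, -25), (6, 17)) = 42.19
d((2, -25), (27, -20)) = 25.4951
d((6, 17), (27, -20)) = 42.5441

Closest pair: (8, -10) and (10, -15) with distance 5.3852

The closest pair is (8, -10) and (10, -15) with Euclidean distance 5.3852. For 9 points, brute-force pairwise comparison is shown above. For large n, the divide-and-conquer algorithm (sort by x, recurse on halves, check the dividing strip) achieves O(n log n).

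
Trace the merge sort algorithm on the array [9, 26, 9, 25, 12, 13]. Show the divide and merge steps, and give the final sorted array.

Merge sort trace:

Split: [9, 26, 9, 25, 12, 13] -> [9, 26, 9] and [25, 12, 13]
  Split: [9, 26, 9] -> [9] and [26, 9]
    Split: [26, 9] -> [26] and [9]
    Merge: [26] + [9] -> [9, 26]
  Merge: [9] + [9, 26] -> [9, 9, 26]
  Split: [25, 12, 13] -> [25] and [12, 13]
    Split: [12, 13] -> [12] and [13]
    Merge: [12] + [13] -> [12, 13]
  Merge: [25] + [12, 13] -> [12, 13, 25]
Merge: [9, 9, 26] + [12, 13, 25] -> [9, 9, 12, 13, 25, 26]

Final sorted array: [9, 9, 12, 13, 25, 26]

The merge sort proceeds by recursively splitting the array and merging sorted halves.
After all merges, the sorted array is [9, 9, 12, 13, 25, 26].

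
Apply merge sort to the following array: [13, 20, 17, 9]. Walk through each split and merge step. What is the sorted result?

Merge sort trace:

Split: [13, 20, 17, 9] -> [13, 20] and [17, 9]
  Split: [13, 20] -> [13] and [20]
  Merge: [13] + [20] -> [13, 20]
  Split: [17, 9] -> [17] and [9]
  Merge: [17] + [9] -> [9, 17]
Merge: [13, 20] + [9, 17] -> [9, 13, 17, 20]

Final sorted array: [9, 13, 17, 20]

The merge sort proceeds by recursively splitting the array and merging sorted halves.
After all merges, the sorted array is [9, 13, 17, 20].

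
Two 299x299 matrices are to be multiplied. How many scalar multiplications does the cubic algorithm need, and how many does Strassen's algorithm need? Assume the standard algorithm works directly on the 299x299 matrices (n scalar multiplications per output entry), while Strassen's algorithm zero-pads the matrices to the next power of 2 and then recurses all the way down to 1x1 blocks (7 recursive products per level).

Matrix multiplication for 299x299 matrices:

Strassen's algorithm requires power-of-2 dimensions. Pad 299x299 to 512x512 (next power of 2).

Standard algorithm: 299^3 = 26730899 multiplications
Strassen's algorithm: 7^(log2(512)) = 7^9 = 40353607 multiplications
Difference: 26730899 - 40353607 = -13622708 (Strassen uses MORE here due to padding overhead — for small or just-over-power-of-2 n, padding can outweigh the per-level savings)

Standard: 26730899 multiplications (299^3). Strassen: 40353607 multiplications (7^9, after padding to 512x512). Strassen reduces 8 recursive multiplications to 7 at each level.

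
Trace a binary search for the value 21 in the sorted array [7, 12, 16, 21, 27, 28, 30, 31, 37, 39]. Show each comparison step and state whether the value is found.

Binary search for 21 in [7, 12, 16, 21, 27, 28, 30, 31, 37, 39]:

lo=0, hi=9, mid=4, arr[mid]=27 -> 27 > 21, search left half
lo=0, hi=3, mid=1, arr[mid]=12 -> 12 < 21, search right half
lo=2, hi=3, mid=2, arr[mid]=16 -> 16 < 21, search right half
lo=3, hi=3, mid=3, arr[mid]=21 -> Found target at index 3!

Binary search finds 21 at index 3 after 4 comparisons. The search repeatedly halves the search space by comparing with the middle element.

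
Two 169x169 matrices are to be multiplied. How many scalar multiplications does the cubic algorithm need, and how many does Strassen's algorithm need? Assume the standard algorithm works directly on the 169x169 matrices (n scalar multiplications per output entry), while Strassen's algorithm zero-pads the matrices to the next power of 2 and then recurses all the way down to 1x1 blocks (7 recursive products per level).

Matrix multiplication for 169x169 matrices:

Strassen's algorithm requires power-of-2 dimensions. Pad 169x169 to 256x256 (next power of 2).

Standard algorithm: 169^3 = 4826809 multiplications
Strassen's algorithm: 7^(log2(256)) = 7^8 = 5764801 multiplications
Difference: 4826809 - 5764801 = -937992 (Strassen uses MORE here due to padding overhead — for small or just-over-power-of-2 n, padding can outweigh the per-level savings)

Standard: 4826809 multiplications (169^3). Strassen: 5764801 multiplications (7^8, after padding to 256x256). Strassen reduces 8 recursive multiplications to 7 at each level.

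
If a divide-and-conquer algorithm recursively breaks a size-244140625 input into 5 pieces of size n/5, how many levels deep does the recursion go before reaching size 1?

For divide and conquer with division factor 5:

Problem sizes at each level:
Level 0: 244140625
Level 1: 48828125
Level 2: 9765625
Level 3: 1953125
Level 4: 390625
Level 5: 78125
Level 6: 15625
Level 7: 3125
Level 8: 625
Level 9: 125
Level 10: 25
Level 11: 5
Level 12: 1

The root is level 0 and the size-1 base case is level 12 (the tree spans levels 0 through 12, i.e. 13 levels counting the root), so the depth is the number of divisions: log_5(244140625) = 12

The recursion tree depth is log_5(244140625) = 12. At each level, the problem size is divided by 5, so it takes 12 divisions to reduce to a base case of size 1. The algorithm makes 5 recursive calls at each level.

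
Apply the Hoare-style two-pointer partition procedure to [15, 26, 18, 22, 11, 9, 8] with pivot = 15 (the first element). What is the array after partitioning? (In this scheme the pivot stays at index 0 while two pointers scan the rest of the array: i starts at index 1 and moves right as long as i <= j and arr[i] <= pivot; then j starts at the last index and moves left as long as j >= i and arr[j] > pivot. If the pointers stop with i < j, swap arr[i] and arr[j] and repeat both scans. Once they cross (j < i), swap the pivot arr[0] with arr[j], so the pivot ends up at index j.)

Hoare-style two-pointer partition with pivot = 15:

Initial array: [15, 26, 18, 22, 11, 9, 8]

Pointers start at i = 1, j = 6.
i stops at index 1 (arr[1]=26 > 15), j stops at index 6 (arr[6]=8 <= 15): swap arr[1] and arr[6], array becomes [15, 8, 18, 22, 11, 9, 26]
i stops at index 2 (arr[2]=18 > 15), j stops at index 5 (arr[5]=9 <= 15): swap arr[2] and arr[5], array becomes [15, 8, 9, 22, 11, 18, 26]
i stops at index 3 (arr[3]=22 > 15), j stops at index 4 (arr[4]=11 <= 15): swap arr[3] and arr[4], array becomes [15, 8, 9, 11, 22, 18, 26]
i ends at 4, j ends at 3: the pointers have crossed (j < i), so scanning stops.

Swap pivot arr[0] with arr[3] to place pivot at position 3: [11, 8, 9, 15, 22, 18, 26]
Pivot position: 3

After partitioning with pivot 15, the array becomes [11, 8, 9, 15, 22, 18, 26]. The pivot is placed at index 3. All elements to the left of the pivot are <= 15, and all elements to the right are > 15.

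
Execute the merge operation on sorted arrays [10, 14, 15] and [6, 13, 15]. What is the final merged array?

Merging process:

Compare 10 vs 6: take 6 from right. Merged: [6]
Compare 10 vs 13: take 10 from left. Merged: [6, 10]
Compare 14 vs 13: take 13 from right. Merged: [6, 10, 13]
Compare 14 vs 15: take 14 from left. Merged: [6, 10, 13, 14]
Compare 15 vs 15: take 15 from left. Merged: [6, 10, 13, 14, 15]
Append remaining from right: [15]. Merged: [6, 10, 13, 14, 15, 15]

Final merged array: [6, 10, 13, 14, 15, 15]
Total comparisons: 5

The merged array is [6, 10, 13, 14, 15, 15], requiring 5 comparisons. The merge step runs in O(n) time where n is the total number of elements.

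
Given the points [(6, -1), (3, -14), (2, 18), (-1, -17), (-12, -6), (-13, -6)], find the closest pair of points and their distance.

Computing all pairwise distances among 6 points:

d((6, -1), (3, -14)) = 13.3417
d((6, -1), (2, 18)) = 19.4165
d((6, -1), (-1, -17)) = 17.4642
d((6, -1), (-12, -6)) = 18.6815
d((6, -1), (-13, -6)) = 19.6469
d((3, -14), (2, 18)) = 32.0156
d((3, -14), (-1, -17)) = 5.0
d((3, -14), (-12, -6)) = 17.0
d((3, -14), (-13, -6)) = 17.8885
d((2, 18), (-1, -17)) = 35.1283
d((2, 18), (-12, -6)) = 27.7849
d((2, 18), (-13, -6)) = 28.3019
d((-1, -17), (-12, -6)) = 15.5563
d((-1, -17), (-13, -6)) = 16.2788
d((-12, -6), (-13, -6)) = 1.0 <-- minimum

Closest pair: (-12, -6) and (-13, -6) with distance 1.0

The closest pair is (-12, -6) and (-13, -6) with Euclidean distance 1.0. For 6 points, brute-force pairwise comparison is shown above. For large n, the divide-and-conquer algorithm (sort by x, recurse on halves, check the dividing strip) achieves O(n log n).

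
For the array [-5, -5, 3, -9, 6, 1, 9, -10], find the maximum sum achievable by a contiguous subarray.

Using Kadane's algorithm on [-5, -5, 3, -9, 6, 1, 9, -10]:

Scanning through the array:
Position 1 (value -5): max_ending_here = -5, max_so_far = -5
Position 2 (value 3): max_ending_here = 3, max_so_far = 3
Position 3 (value -9): max_ending_here = -6, max_so_far = 3
Position 4 (value 6): max_ending_here = 6, max_so_far = 6
Position 5 (value 1): max_ending_here = 7, max_so_far = 7
Position 6 (value 9): max_ending_here = 16, max_so_far = 16
Position 7 (value -10): max_ending_here = 6, max_so_far = 16

Maximum subarray: [6, 1, 9]
Maximum sum: 16

The maximum subarray is [6, 1, 9] with sum 16. This subarray runs from index 4 to index 6.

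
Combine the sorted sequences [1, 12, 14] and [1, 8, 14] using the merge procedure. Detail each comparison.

Merging process:

Compare 1 vs 1: take 1 from left. Merged: [1]
Compare 12 vs 1: take 1 from right. Merged: [1, 1]
Compare 12 vs 8: take 8 from right. Merged: [1, 1, 8]
Compare 12 vs 14: take 12 from left. Merged: [1, 1, 8, 12]
Compare 14 vs 14: take 14 from left. Merged: [1, 1, 8, 12, 14]
Append remaining from right: [14]. Merged: [1, 1, 8, 12, 14, 14]

Final merged array: [1, 1, 8, 12, 14, 14]
Total comparisons: 5

The merged array is [1, 1, 8, 12, 14, 14], requiring 5 comparisons. The merge step runs in O(n) time where n is the total number of elements.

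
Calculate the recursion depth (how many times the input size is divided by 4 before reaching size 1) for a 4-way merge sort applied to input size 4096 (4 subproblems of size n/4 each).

For divide and conquer with division factor 4:

Problem sizes at each level:
Level 0: 4096
Level 1: 1024
Level 2: 256
Level 3: 64
Level 4: 16
Level 5: 4
Level 6: 1

The root is level 0 and the size-1 base case is level 6 (the tree spans levels 0 through 6, i.e. 7 levels counting the root), so the depth is the number of divisions: log_4(4096) = 6

The recursion tree depth is log_4(4096) = 6. At each level, the problem size is divided by 4, so it takes 6 divisions to reduce to a base case of size 1. The algorithm makes 4 recursive calls at each level.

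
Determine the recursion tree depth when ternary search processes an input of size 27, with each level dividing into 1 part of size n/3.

For divide and conquer with division factor 3:

Problem sizes at each level:
Level 0: 27
Level 1: 9
Level 2: 3
Level 3: 1

The root is level 0 and the size-1 base case is level 3 (the tree spans levels 0 through 3, i.e. 4 levels counting the root), so the depth is the number of divisions: log_3(27) = 3

The recursion tree depth is log_3(27) = 3. At each level, the problem size is divided by 3, so it takes 3 divisions to reduce to a base case of size 1. The algorithm makes 1 recursive call at each level.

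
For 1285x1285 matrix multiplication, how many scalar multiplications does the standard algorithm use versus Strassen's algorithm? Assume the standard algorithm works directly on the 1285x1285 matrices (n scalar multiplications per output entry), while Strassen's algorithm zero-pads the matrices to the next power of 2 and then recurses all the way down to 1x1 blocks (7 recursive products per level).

Matrix multiplication for 1285x1285 matrices:

Strassen's algorithm requires power-of-2 dimensions. Pad 1285x1285 to 2048x2048 (next power of 2).

Standard algorithm: 1285^3 = 2121824125 multiplications
Strassen's algorithm: 7^(log2(2048)) = 7^11 = 1977326743 multiplications
Savings: 2121824125 - 1977326743 = 144497382 multiplications

Standard: 2121824125 multiplications (1285^3). Strassen: 1977326743 multiplications (7^11, after padding to 2048x2048). Strassen reduces 8 recursive multiplications to 7 at each level.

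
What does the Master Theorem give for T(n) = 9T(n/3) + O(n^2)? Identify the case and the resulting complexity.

Master Theorem for T(n) = 9T(n/3) + O(n^2):

a = 9, b = 3, c = 2
log_b(a) = log_3(9) = 2.0000

Case 2: c = 2 = log_3(9) = 2.0000
T(n) = O(n^2 log n) = O(n^2 log n)

For T(n) = 9T(n/3) + O(n^2): log_3(9) = 2.0000. This is Case 2 of the Master Theorem (c = log_b(a), equal work at all levels), giving O(n^2 log n).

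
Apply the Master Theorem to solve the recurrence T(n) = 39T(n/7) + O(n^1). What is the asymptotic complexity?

Master Theorem for T(n) = 39T(n/7) + O(n^1):

a = 39, b = 7, c = 1
log_b(a) = log_7(39) = 1.8827

Case 1: c = 1 < log_7(39) = 1.8827
T(n) = O(n^(log_7 39))

For T(n) = 39T(n/7) + O(n^1): log_7(39) = 1.8827. This is Case 1 of the Master Theorem (c < log_b(a), work dominated by leaves), giving O(n^(log_7 39)).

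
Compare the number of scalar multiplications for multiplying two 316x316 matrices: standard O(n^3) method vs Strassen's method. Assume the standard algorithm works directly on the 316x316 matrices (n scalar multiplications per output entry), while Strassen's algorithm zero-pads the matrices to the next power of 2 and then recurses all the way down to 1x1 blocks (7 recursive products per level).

Matrix multiplication for 316x316 matrices:

Strassen's algorithm requires power-of-2 dimensions. Pad 316x316 to 512x512 (next power of 2).

Standard algorithm: 316^3 = 31554496 multiplications
Strassen's algorithm: 7^(log2(512)) = 7^9 = 40353607 multiplications
Difference: 31554496 - 40353607 = -8799111 (Strassen uses MORE here due to padding overhead — for small or just-over-power-of-2 n, padding can outweigh the per-level savings)

Standard: 31554496 multiplications (316^3). Strassen: 40353607 multiplications (7^9, after padding to 512x512). Strassen reduces 8 recursive multiplications to 7 at each level.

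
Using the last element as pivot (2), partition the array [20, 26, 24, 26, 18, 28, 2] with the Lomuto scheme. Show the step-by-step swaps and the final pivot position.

Lomuto partition with pivot = 2:

Initial array: [20, 26, 24, 26, 18, 28, 2]

arr[0]=20 > 2: no swap
arr[1]=26 > 2: no swap
arr[2]=24 > 2: no swap
arr[3]=26 > 2: no swap
arr[4]=18 > 2: no swap
arr[5]=28 > 2: no swap

Place pivot at position 0: [2, 26, 24, 26, 18, 28, 20]
Pivot position: 0

After partitioning with pivot 2, the array becomes [2, 26, 24, 26, 18, 28, 20]. The pivot is placed at index 0. All elements to the left of the pivot are <= 2, and all elements to the right are > 2.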